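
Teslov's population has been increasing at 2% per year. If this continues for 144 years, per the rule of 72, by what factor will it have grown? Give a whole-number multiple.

about 16 times

72/2 ≈ 36.00 years per doubling.
144 years fits 4 doublings: 2^4 = 16.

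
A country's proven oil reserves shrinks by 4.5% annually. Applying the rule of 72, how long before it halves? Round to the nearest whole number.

Falling at 4.5%, it halves about every 72/4.5 = 16.00 years.

≈ 16 years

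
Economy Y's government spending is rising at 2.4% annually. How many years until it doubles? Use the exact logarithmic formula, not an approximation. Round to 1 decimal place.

t = ln(2) / ln(1 + 0.024) = 0.6931 / 0.023717 ≈ 29.22.

29.2 years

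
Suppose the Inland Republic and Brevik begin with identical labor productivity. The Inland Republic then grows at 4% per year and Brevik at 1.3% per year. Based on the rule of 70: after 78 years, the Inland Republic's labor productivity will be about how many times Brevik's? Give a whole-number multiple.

Only the 2.7-point difference matters.
70/2.7 ≈ 25.93 years per doubling of the ratio; 78 years gives 3.01 doublings, so ≈ 8×.

8 times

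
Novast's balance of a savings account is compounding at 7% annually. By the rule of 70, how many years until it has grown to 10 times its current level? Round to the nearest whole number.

33 years

Doubling time ≈ 70/7 = 10.00 years.
Reaching 10× takes log₂(10) ≈ 3.32 doublings.
3.32 × 10.00 ≈ 33 years.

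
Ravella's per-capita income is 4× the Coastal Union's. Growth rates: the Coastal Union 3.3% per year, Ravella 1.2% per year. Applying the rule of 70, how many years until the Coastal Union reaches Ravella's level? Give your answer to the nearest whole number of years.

What matters is the difference: 2.1 pp.
Rule of 70 on the gap: the ratio halves every 70/2.1 ≈ 33.33 years.
A 4× gap closes after 2 halvings: 2 × 33.33 ≈ 67 years.

≈ 67 years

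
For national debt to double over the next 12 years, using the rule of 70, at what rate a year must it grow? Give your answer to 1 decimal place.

around 5.8%

70 / 12 ≈ 5.83, so about 5.8% a year.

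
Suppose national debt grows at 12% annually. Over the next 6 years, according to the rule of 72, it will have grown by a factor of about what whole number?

72/12 ≈ 6.00 years per doubling.
6 years fits 1 doubling: 2^1 = 2.

around 2 times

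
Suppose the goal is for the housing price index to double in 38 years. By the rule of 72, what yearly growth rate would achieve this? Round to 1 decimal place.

≈ 1.9%

72 / 38 ≈ 1.89, so about 1.9% per year.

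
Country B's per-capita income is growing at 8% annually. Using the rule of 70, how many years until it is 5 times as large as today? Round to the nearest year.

At 8% it doubles every 70/8 ≈ 8.75 years.
5× is log₂ 5 ≈ 2.32 doublings, so ≈ 2.32 × 8.75 = 20 years.

approximately 20 years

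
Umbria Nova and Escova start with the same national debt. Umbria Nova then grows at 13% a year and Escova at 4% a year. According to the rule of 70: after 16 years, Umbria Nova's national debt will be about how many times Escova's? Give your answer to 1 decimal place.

about 4.2 times

Rate gap = 13% − 4% = 9 points.
The ratio doubles every 70/9 ≈ 7.78 years.
16/7.78 ≈ 2.06 doublings → ratio ≈ 2^2.06 ≈ 4.2.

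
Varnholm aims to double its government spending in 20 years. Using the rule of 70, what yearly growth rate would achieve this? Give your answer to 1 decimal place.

roughly 3.5% per year

70 / 20 ≈ 3.50, so about 3.5% per year.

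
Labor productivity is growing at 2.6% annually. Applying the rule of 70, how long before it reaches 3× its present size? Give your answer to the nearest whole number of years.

roughly 43 years

Doubling time ≈ 70/2.6 = 26.92 years.
Reaching 3× takes log₂(3) ≈ 1.58 doublings.
1.58 × 26.92 ≈ 43 years.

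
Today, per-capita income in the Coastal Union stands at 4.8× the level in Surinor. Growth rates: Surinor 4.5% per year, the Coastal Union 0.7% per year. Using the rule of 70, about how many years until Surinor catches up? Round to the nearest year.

What matters is the difference: 3.8 pp.
Rule of 70 on the gap: the ratio halves every 70/3.8 ≈ 18.42 years.
A 4.8× gap takes log₂(4.8) ≈ 2.26 halvings to close: 2.26 × 18.42 ≈ 42 years.

roughly 42 years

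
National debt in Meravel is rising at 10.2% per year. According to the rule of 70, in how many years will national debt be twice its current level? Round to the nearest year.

≈ 7 years

At 10.2%, doubling takes about 70/10.2 = 6.86 years.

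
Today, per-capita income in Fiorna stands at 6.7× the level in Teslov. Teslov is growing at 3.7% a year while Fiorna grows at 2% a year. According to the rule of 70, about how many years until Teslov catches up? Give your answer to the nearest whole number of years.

Teslov gains on Fiorna at 3.7% − 2% = 1.7 points a year.
At that relative rate the gap halves every 70/1.7 ≈ 41.18 years.
A 6.7× gap takes log₂(6.7) ≈ 2.74 halvings to close: 2.74 × 41.18 ≈ 113 years.

about 113 years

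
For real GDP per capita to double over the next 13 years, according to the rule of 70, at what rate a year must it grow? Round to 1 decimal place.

around 5.4%

70 / 13 ≈ 5.38, so about 5.4% a year.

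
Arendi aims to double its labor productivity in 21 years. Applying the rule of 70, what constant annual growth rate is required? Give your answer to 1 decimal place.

approximately 3.3%

70 / 21 ≈ 3.33, so about 3.3% a year.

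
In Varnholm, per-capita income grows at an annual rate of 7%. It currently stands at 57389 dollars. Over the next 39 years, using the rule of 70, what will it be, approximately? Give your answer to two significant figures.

860000 dollars

Doubling time ≈ 70/7 = 10.00 years.
39 years is 39/10.00 ≈ 3.90 doublings, a factor of 2^3.90 ≈ 14.93.
57389 × 14.93 ≈ 860000 dollars.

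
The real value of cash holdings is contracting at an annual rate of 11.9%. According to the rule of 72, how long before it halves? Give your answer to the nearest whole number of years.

Falling at 11.9%, it halves about every 72/11.9 = 6.05 years.

around 6 years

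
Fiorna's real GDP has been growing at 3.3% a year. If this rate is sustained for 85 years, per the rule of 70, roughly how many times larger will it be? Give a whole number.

approximately 16 times

At 3.3% one doubling takes ≈ 21.21 years; 85 years is 4 of them, so ×16.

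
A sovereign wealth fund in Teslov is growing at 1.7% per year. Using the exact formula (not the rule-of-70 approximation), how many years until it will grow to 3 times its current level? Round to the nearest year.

t = ln(3) / ln(1 + 0.017) = 1.0986 / 0.016857 ≈ 65.17.
≈ 65 years.

65 years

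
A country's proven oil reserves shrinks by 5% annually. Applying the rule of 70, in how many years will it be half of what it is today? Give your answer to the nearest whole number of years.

≈ 14 years

Falling at 5%, it halves about every 70/5 = 14.00 years.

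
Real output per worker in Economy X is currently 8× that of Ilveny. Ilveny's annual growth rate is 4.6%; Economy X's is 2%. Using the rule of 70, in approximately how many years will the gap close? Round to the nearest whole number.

Ilveny gains on Economy X at 4.6% − 2% = 2.6 points a year.
At that relative rate the gap halves every 70/2.6 ≈ 26.92 years.
An 8× gap closes after 3 halvings: 3 × 26.92 ≈ 81 years.

roughly 81 years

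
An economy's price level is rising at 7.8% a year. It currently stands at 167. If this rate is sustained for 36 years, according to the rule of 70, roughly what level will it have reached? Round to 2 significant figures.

It doubles every 70/7.8 ≈ 8.97 years, so 36 years is 4.01 doublings.
2^4.01 ≈ 16.11; 167 × 16.11 ≈ 2700.

roughly 2700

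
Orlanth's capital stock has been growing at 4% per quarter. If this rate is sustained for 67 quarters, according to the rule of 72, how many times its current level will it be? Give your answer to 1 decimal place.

roughly 13.2 times

Doubles every ≈ 18.00 quarters (72/4).
67 quarters is 3.72 doublings; 2^3.72 ≈ 13.2×.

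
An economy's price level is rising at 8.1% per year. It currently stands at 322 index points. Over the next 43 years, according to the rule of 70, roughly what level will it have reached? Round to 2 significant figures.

Doubling time ≈ 70/8.1 = 8.64 years.
43 years is 43/8.64 ≈ 4.98 doublings, a factor of 2^4.98 ≈ 31.56.
322 × 31.56 ≈ 10000 index points.

approximately 10000 index points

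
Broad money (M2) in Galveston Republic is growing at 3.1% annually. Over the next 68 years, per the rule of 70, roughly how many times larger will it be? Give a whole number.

8 times

70/3.1 ≈ 22.58 years per doubling.
68 years fits 3 doublings: 2^3 = 8.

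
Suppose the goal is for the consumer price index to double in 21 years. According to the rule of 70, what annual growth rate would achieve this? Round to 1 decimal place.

≈ 3.3%

70 / 21 ≈ 3.33, so about 3.3% annually.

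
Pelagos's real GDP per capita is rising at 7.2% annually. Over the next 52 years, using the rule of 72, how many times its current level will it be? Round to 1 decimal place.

≈ 36.8 times

Doubles every ≈ 10.00 years (72/7.2).
52 years is 5.20 doublings; 2^5.20 ≈ 36.8×.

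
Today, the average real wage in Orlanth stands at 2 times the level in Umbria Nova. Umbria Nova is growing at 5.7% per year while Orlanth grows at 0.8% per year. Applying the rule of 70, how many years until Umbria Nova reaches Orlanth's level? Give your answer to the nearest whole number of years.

14 years

What matters is the difference: 4.9 pp.
Rule of 70 on the gap: the ratio halves every 70/4.9 ≈ 14.29 years.
A 2 times gap closes after 1 halving: 1 × 14.29 ≈ 14 years.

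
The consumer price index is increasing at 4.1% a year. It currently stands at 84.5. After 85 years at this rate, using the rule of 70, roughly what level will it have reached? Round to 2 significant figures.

Doubling time ≈ 70/4.1 = 17.07 years.
85 years is 85/17.07 ≈ 4.98 doublings, a factor of 2^4.98 ≈ 31.56.
84.5 × 31.56 ≈ 2700.

2700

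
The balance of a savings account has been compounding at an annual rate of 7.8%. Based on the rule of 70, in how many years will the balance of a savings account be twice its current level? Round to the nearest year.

70/7.8 ≈ 8.97, so it doubles roughly every 9 years.

about 9 years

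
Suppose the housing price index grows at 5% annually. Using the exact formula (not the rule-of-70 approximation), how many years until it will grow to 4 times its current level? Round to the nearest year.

t = ln(4) / ln(1 + 0.05) = 1.3863 / 0.048790 ≈ 28.41.
≈ 28 years.

28 years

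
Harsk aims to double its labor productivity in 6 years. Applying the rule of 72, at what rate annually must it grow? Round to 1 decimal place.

approximately 12.0%

72 / 6 ≈ 12.00, so about 12.0% annually.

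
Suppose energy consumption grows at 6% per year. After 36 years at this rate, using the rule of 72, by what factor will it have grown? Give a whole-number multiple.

≈ 8 times

72/6 ≈ 12.00 years per doubling.
36 years fits 3 doublings: 2^3 = 8.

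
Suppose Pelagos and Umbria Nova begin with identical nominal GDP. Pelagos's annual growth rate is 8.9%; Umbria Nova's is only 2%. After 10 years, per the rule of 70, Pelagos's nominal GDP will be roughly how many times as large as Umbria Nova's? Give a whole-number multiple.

Pelagos pulls ahead at 6.9 pp per year, so the ratio doubles every 70/6.9 ≈ 10.14 years.
In 10 years that's 0.99 doublings: 2^0.99 ≈ 2.

around 2 times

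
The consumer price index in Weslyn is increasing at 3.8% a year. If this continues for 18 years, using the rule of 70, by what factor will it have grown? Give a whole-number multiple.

2 times

At 3.8% one doubling takes ≈ 18.42 years; 18 years is 1 of them, so ×2.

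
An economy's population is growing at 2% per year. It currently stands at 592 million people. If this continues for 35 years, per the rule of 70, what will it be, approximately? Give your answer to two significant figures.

about 1200 million people

Doubling time ≈ 70/2 = 35.00 years.
35 years is 35/35.00 ≈ 1.00 doublings, a factor of 2^1.00 ≈ 2.00.
592 × 2.00 ≈ 1200 million people.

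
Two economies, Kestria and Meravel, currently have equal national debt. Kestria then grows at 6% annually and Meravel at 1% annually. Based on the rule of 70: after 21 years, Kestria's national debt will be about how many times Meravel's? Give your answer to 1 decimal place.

Kestria pulls ahead at 5 pp per year, so the ratio doubles every 70/5 ≈ 14.00 years.
In 21 years that's 1.50 doublings: 2^1.50 ≈ 2.8.

around 2.8 times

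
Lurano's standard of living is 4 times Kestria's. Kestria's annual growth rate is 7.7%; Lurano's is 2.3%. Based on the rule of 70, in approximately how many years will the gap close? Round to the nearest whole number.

The growth-rate gap is 7.7% − 2.3% = 5.4 percentage points.
So the ratio between them halves every 70/5.4 ≈ 12.96 years.
A 4 times gap closes after 2 halvings: 2 × 12.96 ≈ 26 years.

approximately 26 years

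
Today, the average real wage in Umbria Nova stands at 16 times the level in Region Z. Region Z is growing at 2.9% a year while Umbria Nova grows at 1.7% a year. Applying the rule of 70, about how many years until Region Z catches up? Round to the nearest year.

What matters is the difference: 1.2 pp.
Rule of 70 on the gap: the ratio halves every 70/1.2 ≈ 58.33 years.
A 16 times gap closes after 4 halvings: 4 × 58.33 ≈ 233 years.

233 years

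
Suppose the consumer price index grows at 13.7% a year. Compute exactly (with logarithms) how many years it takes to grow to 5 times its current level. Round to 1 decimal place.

t = ln(5) / ln(1 + 0.137) = 1.6094 / 0.128393 ≈ 12.53.

12.5 years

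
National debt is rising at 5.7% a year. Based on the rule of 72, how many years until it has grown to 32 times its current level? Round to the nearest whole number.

At 5.7% it doubles every 72/5.7 ≈ 12.63 years.
32× is 5 doublings, so 5 × 12.63 ≈ 63 years.

about 63 years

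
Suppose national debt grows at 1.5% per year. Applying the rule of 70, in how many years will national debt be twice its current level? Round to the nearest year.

roughly 47 years

70/1.5 ≈ 46.67, so it doubles roughly every 47 years.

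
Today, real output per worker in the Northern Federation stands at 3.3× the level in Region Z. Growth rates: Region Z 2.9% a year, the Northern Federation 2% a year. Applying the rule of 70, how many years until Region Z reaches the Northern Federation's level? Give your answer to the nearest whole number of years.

around 134 years

Region Z gains on the Northern Federation at 2.9% − 2% = 0.9 points a year.
At that relative rate the gap halves every 70/0.9 ≈ 77.78 years.
A 3.3× gap takes log₂(3.3) ≈ 1.72 halvings to close: 1.72 × 77.78 ≈ 134 years.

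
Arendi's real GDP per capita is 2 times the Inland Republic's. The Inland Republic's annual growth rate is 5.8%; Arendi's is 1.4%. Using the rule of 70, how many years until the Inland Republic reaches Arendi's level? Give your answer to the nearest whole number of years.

The growth-rate gap is 5.8% − 1.4% = 4.4 percentage points.
So the ratio between them halves every 70/4.4 ≈ 15.91 years.
A 2 times gap closes after 1 halving: 1 × 15.91 ≈ 16 years.

about 16 years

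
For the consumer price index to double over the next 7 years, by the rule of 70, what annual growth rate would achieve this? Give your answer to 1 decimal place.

70 / 7 ≈ 10.00, so about 10.0% annually.

approximately 10.0%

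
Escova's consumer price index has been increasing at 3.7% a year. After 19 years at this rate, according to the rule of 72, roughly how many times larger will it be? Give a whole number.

≈ 2 times

72/3.7 ≈ 19.46 years per doubling.
19 years fits 1 doubling: 2^1 = 2.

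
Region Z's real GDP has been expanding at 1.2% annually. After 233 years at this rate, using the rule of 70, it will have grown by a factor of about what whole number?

70/1.2 ≈ 58.33 years per doubling.
233 years fits 4 doublings: 2^4 = 16.

around 16 times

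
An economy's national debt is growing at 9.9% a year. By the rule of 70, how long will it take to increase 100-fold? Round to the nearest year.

around 47 years

At 9.9% it doubles every 70/9.9 ≈ 7.07 years.
Reaching 100× takes log₂(100) ≈ 6.64 doublings.
6.64 × 7.07 ≈ 47 years.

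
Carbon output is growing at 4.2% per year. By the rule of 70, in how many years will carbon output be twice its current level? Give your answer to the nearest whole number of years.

approximately 17 years

70/4.2 ≈ 16.67, so it doubles roughly every 17 years.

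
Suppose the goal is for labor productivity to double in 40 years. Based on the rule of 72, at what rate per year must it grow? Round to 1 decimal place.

72 / 40 ≈ 1.80, so about 1.8% per year.

roughly 1.8%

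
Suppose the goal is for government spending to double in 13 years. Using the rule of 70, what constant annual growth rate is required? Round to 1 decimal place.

70 / 13 ≈ 5.38, so about 5.4% a year.

≈ 5.4%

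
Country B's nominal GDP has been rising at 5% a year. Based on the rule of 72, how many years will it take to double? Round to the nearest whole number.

72/5 ≈ 14.40, so it doubles roughly every 14 years.

approximately 14 years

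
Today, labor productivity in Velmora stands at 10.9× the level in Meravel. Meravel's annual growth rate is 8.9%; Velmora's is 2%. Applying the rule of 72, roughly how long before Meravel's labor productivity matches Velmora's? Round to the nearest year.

What matters is the difference: 6.9 pp.
Rule of 72 on the gap: the ratio halves every 72/6.9 ≈ 10.43 years.
A 10.9× gap takes log₂(10.9) ≈ 3.45 halvings to close: 3.45 × 10.43 ≈ 36 years.

around 36 years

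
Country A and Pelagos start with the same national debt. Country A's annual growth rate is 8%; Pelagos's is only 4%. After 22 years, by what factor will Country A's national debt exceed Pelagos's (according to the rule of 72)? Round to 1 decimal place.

2.3 times

Only the 4-point difference matters.
72/4 ≈ 18.00 years per doubling of the ratio; 22 years gives 1.22 doublings, so ≈ 2.3×.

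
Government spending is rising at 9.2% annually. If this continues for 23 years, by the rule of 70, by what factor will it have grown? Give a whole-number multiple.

At 9.2% one doubling takes ≈ 7.61 years; 23 years is 3 of them, so ×8.

≈ 8 times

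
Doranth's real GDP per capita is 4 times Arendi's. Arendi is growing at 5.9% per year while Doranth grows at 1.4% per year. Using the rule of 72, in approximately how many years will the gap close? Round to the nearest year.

The growth-rate gap is 5.9% − 1.4% = 4.5 percentage points.
So the ratio between them halves every 72/4.5 ≈ 16.00 years.
A 4 times gap closes after 2 halvings: 2 × 16.00 ≈ 32 years.

about 32 years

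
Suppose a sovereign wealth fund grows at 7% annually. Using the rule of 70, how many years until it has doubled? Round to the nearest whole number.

around 10 years

70/7 ≈ 10.00, so it doubles roughly every 10 years.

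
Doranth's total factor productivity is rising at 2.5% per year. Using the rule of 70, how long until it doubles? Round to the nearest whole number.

around 28 years

Doubling time ≈ 70 / 2.5 = 28.00 years.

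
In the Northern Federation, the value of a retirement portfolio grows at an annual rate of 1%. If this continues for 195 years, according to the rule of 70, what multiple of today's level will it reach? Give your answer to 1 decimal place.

Doubles every ≈ 70.00 years (70/1).
195 years is 2.79 doublings; 2^2.79 ≈ 6.9×.

≈ 6.9 times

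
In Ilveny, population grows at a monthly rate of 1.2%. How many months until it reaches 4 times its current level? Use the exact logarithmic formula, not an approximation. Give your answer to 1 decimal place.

t = ln(4) / ln(1 + 0.012) = 1.3863 / 0.011929 ≈ 116.21.

116.2 months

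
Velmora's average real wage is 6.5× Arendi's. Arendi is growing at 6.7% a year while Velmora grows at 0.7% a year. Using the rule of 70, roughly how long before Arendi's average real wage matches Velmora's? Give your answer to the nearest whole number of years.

approximately 32 years

What matters is the difference: 6 pp.
Rule of 70 on the gap: the ratio halves every 70/6 ≈ 11.67 years.
A 6.5× gap takes log₂(6.5) ≈ 2.70 halvings to close: 2.70 × 11.67 ≈ 32 years.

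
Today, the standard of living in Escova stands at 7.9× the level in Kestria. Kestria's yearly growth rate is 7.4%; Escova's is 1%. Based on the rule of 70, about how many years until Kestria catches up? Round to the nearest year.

What matters is the difference: 6.4 pp.
Rule of 70 on the gap: the ratio halves every 70/6.4 ≈ 10.94 years.
A 7.9× gap takes log₂(7.9) ≈ 2.98 halvings to close: 2.98 × 10.94 ≈ 33 years.

33 years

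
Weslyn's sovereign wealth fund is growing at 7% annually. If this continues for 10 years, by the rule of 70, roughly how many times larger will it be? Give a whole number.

about 2 times

At 7% one doubling takes ≈ 10.00 years; 10 years is 1 of them, so ×2.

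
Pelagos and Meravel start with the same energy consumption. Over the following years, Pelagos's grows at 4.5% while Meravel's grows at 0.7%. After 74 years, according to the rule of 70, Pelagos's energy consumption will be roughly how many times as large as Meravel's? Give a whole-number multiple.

roughly 16 times

Pelagos pulls ahead at 3.8 pp per year, so the ratio doubles every 70/3.8 ≈ 18.42 years.
In 74 years that's 4.02 doublings: 2^4.02 ≈ 16.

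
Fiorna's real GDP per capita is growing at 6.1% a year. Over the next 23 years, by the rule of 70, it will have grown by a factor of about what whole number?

≈ 4 times

Doubling time ≈ 70/6.1 = 11.48 years.
23/11.48 ≈ 2 doublings, so about 2^2 = 4×.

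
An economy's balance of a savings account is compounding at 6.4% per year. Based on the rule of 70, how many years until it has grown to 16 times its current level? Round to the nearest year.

≈ 44 years

One doubling takes 70/6.4 = 10.94 years.
16× is 4 doublings, so 4 × 10.94 ≈ 44 years.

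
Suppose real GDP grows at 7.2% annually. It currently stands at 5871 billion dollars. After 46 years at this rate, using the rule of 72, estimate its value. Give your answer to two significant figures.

Doubling time ≈ 72/7.2 = 10.00 years.
46 years is 46/10.00 ≈ 4.60 doublings, a factor of 2^4.60 ≈ 24.25.
5871 × 24.25 ≈ 140000 billion dollars.

140000 billion dollars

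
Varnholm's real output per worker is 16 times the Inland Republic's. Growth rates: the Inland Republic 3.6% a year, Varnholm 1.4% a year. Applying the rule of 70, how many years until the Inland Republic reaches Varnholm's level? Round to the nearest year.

What matters is the difference: 2.2 pp.
Rule of 70 on the gap: the ratio halves every 70/2.2 ≈ 31.82 years.
A 16 times gap closes after 4 halvings: 4 × 31.82 ≈ 127 years.

about 127 years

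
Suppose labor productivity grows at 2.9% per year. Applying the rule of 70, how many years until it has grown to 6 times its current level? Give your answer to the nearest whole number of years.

One doubling takes 70/2.9 = 24.14 years.
6× is log₂ 6 ≈ 2.58 doublings, so ≈ 2.58 × 24.14 = 62 years.

roughly 62 years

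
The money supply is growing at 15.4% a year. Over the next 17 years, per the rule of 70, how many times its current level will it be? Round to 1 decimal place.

≈ 13.4 times

Doubles every ≈ 4.55 years (70/15.4).
17 years is 3.74 doublings; 2^3.74 ≈ 13.4×.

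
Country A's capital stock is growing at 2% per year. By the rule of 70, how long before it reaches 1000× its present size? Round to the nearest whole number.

approximately 349 years

Doubling time ≈ 70/2 = 35.00 years.
Reaching 1000× takes log₂(1000) ≈ 9.97 doublings.
9.97 × 35.00 ≈ 349 years.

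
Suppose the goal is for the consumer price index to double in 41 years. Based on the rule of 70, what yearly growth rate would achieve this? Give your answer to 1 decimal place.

70 / 41 ≈ 1.71, so about 1.7% per year.

about 1.7%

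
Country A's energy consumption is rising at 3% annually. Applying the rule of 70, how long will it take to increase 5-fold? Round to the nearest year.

around 54 years

Doubling time ≈ 70/3 = 23.33 years.
Reaching 5× takes log₂(5) ≈ 2.32 doublings.
2.32 × 23.33 ≈ 54 years.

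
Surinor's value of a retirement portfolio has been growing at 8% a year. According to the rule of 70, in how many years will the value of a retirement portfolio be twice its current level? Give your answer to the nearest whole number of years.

9 years

At 8%, doubling takes about 70/8 = 8.75 years.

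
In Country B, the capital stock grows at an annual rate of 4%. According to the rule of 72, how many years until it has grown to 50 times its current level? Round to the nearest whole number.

One doubling takes 72/4 = 18.00 years.
50× is log₂ 50 ≈ 5.64 doublings, so ≈ 5.64 × 18.00 = 102 years.

≈ 102 years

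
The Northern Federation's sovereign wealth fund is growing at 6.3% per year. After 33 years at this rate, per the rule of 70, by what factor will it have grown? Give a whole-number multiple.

Doubling time ≈ 70/6.3 = 11.11 years.
33/11.11 ≈ 3 doublings, so about 2^3 = 8×.

roughly 8 times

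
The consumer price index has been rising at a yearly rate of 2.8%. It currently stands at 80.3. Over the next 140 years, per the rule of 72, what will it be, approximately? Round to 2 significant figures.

around 3500

It doubles every 72/2.8 ≈ 25.71 years, so 140 years is 5.45 doublings.
2^5.45 ≈ 43.71; 80.3 × 43.71 ≈ 3500.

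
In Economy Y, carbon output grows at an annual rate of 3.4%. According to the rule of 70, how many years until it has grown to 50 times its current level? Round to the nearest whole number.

Doubling time ≈ 70/3.4 = 20.59 years.
50× is log₂ 50 ≈ 5.64 doublings, so ≈ 5.64 × 20.59 = 116 years.

about 116 years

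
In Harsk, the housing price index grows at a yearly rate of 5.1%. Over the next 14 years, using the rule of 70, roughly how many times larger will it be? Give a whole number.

Doubling time ≈ 70/5.1 = 13.73 years.
14/13.73 ≈ 1 doubling, so about 2^1 = 2×.

around 2 times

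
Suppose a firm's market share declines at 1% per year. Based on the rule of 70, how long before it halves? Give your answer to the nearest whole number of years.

Falling at 1%, it halves about every 70/1 = 70.00 years.

≈ 70 years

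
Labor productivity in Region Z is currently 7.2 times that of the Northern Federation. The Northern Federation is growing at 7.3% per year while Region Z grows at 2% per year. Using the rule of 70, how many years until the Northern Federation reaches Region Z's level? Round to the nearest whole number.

The growth-rate gap is 7.3% − 2% = 5.3 percentage points.
So the ratio between them halves every 70/5.3 ≈ 13.21 years.
A 7.2 times gap takes log₂(7.2) ≈ 2.85 halvings to close: 2.85 × 13.21 ≈ 38 years.

38 years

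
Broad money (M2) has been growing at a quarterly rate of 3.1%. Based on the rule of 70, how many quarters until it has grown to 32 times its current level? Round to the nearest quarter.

At 3.1% it doubles every 70/3.1 ≈ 22.58 quarters.
32 = 2^5, so 5 doublings → 113 quarters.

approximately 113 quarters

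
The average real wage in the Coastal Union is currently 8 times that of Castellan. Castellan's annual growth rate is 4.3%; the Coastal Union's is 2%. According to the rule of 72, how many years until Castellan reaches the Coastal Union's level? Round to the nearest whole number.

about 94 years

Castellan gains on the Coastal Union at 4.3% − 2% = 2.3 points a year.
At that relative rate the gap halves every 72/2.3 ≈ 31.30 years.
An 8 times gap closes after 3 halvings: 3 × 31.30 ≈ 94 years.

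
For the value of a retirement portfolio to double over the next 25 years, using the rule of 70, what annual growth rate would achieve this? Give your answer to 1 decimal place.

70 / 25 ≈ 2.80, so about 2.8% a year.

around 2.8% a year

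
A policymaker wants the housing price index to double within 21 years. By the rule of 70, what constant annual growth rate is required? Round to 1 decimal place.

70 / 21 ≈ 3.33, so about 3.3% a year.

approximately 3.3%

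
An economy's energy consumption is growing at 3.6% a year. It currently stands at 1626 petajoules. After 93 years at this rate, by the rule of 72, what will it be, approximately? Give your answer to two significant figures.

41000 petajoules

It doubles every 72/3.6 ≈ 20.00 years, so 93 years is 4.65 doublings.
2^4.65 ≈ 25.11; 1626 × 25.11 ≈ 41000 petajoules.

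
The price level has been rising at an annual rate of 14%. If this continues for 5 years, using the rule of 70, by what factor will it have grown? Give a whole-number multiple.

roughly 2 times

At 14% one doubling takes ≈ 5.00 years; 5 years is 1 of them, so ×2.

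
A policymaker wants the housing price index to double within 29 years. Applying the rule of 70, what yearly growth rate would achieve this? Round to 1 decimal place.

around 2.4%

70 / 29 ≈ 2.41, so about 2.4% per year.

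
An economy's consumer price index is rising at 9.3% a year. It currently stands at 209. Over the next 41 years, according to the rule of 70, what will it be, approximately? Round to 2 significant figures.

about 9100

Doubling time ≈ 70/9.3 = 7.53 years.
41 years is 41/7.53 ≈ 5.44 doublings, a factor of 2^5.44 ≈ 43.41.
209 × 43.41 ≈ 9100.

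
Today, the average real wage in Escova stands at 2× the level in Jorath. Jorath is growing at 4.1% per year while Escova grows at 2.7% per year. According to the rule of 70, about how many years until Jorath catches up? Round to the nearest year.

50 years

Jorath gains on Escova at 4.1% − 2.7% = 1.4 points a year.
At that relative rate the gap halves every 70/1.4 ≈ 50.00 years.
A 2× gap closes after 1 halving: 1 × 50.00 ≈ 50 years.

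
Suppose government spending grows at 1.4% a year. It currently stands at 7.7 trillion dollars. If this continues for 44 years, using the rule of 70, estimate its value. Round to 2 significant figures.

Doubling time ≈ 70/1.4 = 50.00 years.
44 years is 44/50.00 ≈ 0.88 doublings, a factor of 2^0.88 ≈ 1.84.
7.7 × 1.84 ≈ 14 trillion dollars.

approximately 14 trillion dollars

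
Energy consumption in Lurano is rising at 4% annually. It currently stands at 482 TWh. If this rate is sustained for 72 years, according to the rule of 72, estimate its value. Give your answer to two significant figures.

It doubles every 72/4 ≈ 18.00 years, so 72 years is 4.00 doublings.
2^4.00 ≈ 16.00; 482 × 16.00 ≈ 7700 TWh.

approximately 7700 TWh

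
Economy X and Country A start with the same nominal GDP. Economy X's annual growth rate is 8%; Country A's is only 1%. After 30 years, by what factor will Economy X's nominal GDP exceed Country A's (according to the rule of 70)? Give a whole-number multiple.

Rate gap = 8% − 1% = 7 points.
The ratio doubles every 70/7 ≈ 10.00 years.
30/10.00 ≈ 3.00 doublings → ratio ≈ 2^3.00 ≈ 8.

about 8 times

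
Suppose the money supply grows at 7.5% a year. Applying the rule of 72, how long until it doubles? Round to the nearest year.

roughly 10 years

Doubling time ≈ 72 / 7.5 = 9.60 years.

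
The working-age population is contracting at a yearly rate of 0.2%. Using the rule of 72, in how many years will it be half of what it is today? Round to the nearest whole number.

360 years

Halving time ≈ 72 / 0.2 = 360.00 → 360 years.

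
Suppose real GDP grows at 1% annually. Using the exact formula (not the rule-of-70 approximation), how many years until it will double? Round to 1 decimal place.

t = ln(2) / ln(1 + 0.01) = 0.6931 / 0.009950 ≈ 69.66.

69.7 years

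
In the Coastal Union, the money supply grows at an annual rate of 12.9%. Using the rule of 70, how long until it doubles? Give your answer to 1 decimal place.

Doubling time ≈ 70 / 12.9 = 5.43 years.

roughly 5.4 years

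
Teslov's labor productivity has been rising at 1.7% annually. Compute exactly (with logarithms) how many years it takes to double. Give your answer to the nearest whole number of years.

t = ln(2) / ln(1 + 0.017) = 0.6931 / 0.016857 ≈ 41.12.
≈ 41 years.

41 years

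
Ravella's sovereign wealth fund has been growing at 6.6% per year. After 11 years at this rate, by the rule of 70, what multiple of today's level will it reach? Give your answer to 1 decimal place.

Doubling time ≈ 70/6.6 = 10.61 years.
11 years / 10.61 ≈ 1.04 doublings → factor 2^1.04 ≈ 2.1.

≈ 2.1 times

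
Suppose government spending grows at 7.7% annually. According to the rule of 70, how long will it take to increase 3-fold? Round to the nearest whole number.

One doubling takes 70/7.7 = 9.09 years.
3× is log₂ 3 ≈ 1.58 doublings, so ≈ 1.58 × 9.09 = 14 years.

about 14 years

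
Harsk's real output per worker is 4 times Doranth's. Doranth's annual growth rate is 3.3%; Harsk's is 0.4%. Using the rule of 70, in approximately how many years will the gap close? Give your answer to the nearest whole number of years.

48 years

Doranth gains on Harsk at 3.3% − 0.4% = 2.9 points a year.
At that relative rate the gap halves every 70/2.9 ≈ 24.14 years.
A 4 times gap closes after 2 halvings: 2 × 24.14 ≈ 48 years.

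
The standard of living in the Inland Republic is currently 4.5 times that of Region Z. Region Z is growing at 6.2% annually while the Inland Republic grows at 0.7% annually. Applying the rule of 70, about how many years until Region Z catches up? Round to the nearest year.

The growth-rate gap is 6.2% − 0.7% = 5.5 percentage points.
So the ratio between them halves every 70/5.5 ≈ 12.73 years.
A 4.5 times gap takes log₂(4.5) ≈ 2.17 halvings to close: 2.17 × 12.73 ≈ 28 years.

about 28 years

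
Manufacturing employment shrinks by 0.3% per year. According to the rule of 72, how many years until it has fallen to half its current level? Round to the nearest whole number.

approximately 240 years

Halving time ≈ 72 / 0.3 = 240.00 → 240 years.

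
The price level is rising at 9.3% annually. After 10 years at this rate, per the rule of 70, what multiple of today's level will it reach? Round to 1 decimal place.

around 2.5 times

Doubles every ≈ 7.53 years (70/9.3).
10 years is 1.33 doublings; 2^1.33 ≈ 2.5×.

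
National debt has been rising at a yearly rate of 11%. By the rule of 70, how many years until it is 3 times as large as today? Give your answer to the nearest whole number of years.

At 11% it doubles every 70/11 ≈ 6.36 years.
Reaching 3× takes log₂(3) ≈ 1.58 doublings.
1.58 × 6.36 ≈ 10 years.

≈ 10 years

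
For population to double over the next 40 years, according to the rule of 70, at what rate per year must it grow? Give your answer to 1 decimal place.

≈ 1.8%

70 / 40 ≈ 1.75, so about 1.8% per year.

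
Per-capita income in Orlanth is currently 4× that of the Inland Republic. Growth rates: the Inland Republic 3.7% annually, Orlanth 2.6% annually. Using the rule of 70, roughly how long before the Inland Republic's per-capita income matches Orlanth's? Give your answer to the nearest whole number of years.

approximately 127 years

What matters is the difference: 1.1 pp.
Rule of 70 on the gap: the ratio halves every 70/1.1 ≈ 63.64 years.
A 4× gap closes after 2 halvings: 2 × 63.64 ≈ 127 years.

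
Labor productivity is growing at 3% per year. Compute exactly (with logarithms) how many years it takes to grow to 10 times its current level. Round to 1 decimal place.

t = ln(10) / ln(1 + 0.03) = 2.3026 / 0.029559 ≈ 77.90.

77.9 years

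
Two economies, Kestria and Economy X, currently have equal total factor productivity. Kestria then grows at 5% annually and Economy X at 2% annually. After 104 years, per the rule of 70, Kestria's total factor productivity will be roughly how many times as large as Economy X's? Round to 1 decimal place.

roughly 22.0 times

Only the 3-point difference matters.
70/3 ≈ 23.33 years per doubling of the ratio; 104 years gives 4.46 doublings, so ≈ 22.0×.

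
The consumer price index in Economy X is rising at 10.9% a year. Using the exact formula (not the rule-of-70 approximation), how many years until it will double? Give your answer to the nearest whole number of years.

t = ln(2) / ln(1 + 0.109) = 0.6931 / 0.103459 ≈ 6.70.
≈ 7 years.

7 years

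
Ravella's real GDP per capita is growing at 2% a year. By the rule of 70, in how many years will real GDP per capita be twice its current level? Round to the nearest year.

≈ 35 years

At 2%, doubling takes about 70/2 = 35.00 years.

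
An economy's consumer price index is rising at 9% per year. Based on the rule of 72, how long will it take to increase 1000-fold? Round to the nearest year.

Doubling time ≈ 72/9 = 8.00 years.
Reaching 1000× takes log₂(1000) ≈ 9.97 doublings.
9.97 × 8.00 ≈ 80 years.

about 80 years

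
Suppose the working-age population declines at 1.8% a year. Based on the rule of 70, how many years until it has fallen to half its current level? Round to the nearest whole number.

The rule works in reverse for decay: 70/1.8 ≈ 38.89 years to halve.

39 years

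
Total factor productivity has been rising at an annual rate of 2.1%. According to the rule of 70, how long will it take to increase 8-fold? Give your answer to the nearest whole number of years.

Doubling time ≈ 70/2.1 = 33.33 years.
8× is 3 doublings, so 3 × 33.33 ≈ 100 years.

≈ 100 years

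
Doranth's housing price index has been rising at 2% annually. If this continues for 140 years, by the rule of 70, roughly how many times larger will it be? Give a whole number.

16 times

70/2 ≈ 35.00 years per doubling.
140 years fits 4 doublings: 2^4 = 16.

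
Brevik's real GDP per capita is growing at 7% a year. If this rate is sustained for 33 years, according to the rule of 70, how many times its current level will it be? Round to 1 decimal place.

roughly 9.8 times

Doubles every ≈ 10.00 years (70/7).
33 years is 3.30 doublings; 2^3.30 ≈ 9.8×.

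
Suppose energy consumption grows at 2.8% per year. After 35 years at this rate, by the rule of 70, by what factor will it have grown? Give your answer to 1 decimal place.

2.6 times

Doubling time ≈ 70/2.8 = 25.00 years.
35 years / 25.00 ≈ 1.40 doublings → factor 2^1.40 ≈ 2.6.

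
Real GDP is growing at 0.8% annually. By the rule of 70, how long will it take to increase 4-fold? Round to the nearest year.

Doubling time ≈ 70/0.8 = 87.50 years.
4× is 2 doublings, so 2 × 87.50 ≈ 175 years.

approximately 175 years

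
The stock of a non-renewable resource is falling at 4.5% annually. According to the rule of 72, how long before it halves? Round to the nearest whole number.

Halving time ≈ 72 / 4.5 = 16.00 → 16 years.

about 16 years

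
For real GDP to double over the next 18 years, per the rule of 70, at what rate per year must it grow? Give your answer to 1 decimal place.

3.9%

70 / 18 ≈ 3.89, so about 3.9% per year.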